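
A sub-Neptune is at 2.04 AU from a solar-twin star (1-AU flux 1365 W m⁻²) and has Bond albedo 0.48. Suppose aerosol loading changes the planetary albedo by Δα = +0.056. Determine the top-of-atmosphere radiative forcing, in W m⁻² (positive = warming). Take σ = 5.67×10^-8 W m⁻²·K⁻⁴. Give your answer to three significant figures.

-4.59 W m⁻²

Irradiance scales as 1/d², so S = 1365 W m⁻² × (1/2.04)² = 328.0 W m⁻².
The change in absorbed flux is Δ[S(1−α)/4] = −SΔα/4 = -4.592 W m⁻².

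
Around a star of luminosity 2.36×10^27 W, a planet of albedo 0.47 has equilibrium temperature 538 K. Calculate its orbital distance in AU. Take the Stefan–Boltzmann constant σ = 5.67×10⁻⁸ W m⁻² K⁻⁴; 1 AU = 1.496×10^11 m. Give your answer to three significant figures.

The flux needed for this T is 4σT⁴/(1−0.47) = 35850 W m⁻².
From L = 4πd²S, d = √(2.36×10^27/(4π·35850)) = 7.238×10^10 m = 0.4838 AU.

0.484 AU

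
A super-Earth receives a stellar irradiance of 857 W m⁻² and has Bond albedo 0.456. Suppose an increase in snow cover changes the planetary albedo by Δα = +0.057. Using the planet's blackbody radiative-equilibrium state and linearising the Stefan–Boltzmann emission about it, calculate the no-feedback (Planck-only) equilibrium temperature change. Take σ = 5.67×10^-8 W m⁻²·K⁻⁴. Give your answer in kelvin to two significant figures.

-5.6 kelvin

Unperturbed T_e = [857.0·(1−0.456)/(4σ)]^¼ = 212.9 K.
The change in absorbed flux is Δ[S(1−α)/4] = −SΔα/4 = -12.21 W m⁻².
Planck response: λ_P = 4σT_e³ = 4·5.67×10⁻⁸·(212.9)³ = 2.190 W m⁻²/K.
Hence the no-feedback warming is ΔF/(4σT_e³) = -5.58 K.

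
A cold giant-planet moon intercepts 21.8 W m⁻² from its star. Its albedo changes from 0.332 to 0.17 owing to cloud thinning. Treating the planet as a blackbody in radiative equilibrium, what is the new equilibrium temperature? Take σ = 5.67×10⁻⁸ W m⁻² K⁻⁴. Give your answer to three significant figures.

T₂ = [S(1−α₂)/(4σ)]^(1/4) = [21.80·0.83/(4σ)]^(1/4) = 94.51 K.

94.5 K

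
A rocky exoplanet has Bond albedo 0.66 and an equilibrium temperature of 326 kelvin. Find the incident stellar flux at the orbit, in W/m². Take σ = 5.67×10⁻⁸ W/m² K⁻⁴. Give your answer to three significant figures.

7530 W/m²

Invert the energy balance for S: S = 4σT⁴/(1−α).
σT⁴ = 5.67×10⁻⁸·(326)⁴ = 640.4 W/m².
So S = 4×640.4/(1−0.66) = 7534 W/m².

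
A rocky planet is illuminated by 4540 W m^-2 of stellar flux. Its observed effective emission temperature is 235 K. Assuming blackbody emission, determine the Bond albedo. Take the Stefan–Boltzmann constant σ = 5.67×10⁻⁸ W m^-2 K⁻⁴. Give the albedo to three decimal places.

Energy balance: S(1−α)/4 = σT⁴, so 1−α = 4σT⁴/S.
σT⁴ = 172.9 W m^-2, so 4σT⁴ = 691.7 W m^-2.
Hence α = 1 − 691.7/4540 = 0.8476.

0.848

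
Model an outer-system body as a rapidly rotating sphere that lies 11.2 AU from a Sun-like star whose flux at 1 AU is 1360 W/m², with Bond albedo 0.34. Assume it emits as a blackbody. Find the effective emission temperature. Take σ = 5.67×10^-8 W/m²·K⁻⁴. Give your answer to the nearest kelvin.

Flux at the orbit: S = 1360/(11.2)² = 10.84 W/m².
The planet absorbs (1−α)S over its disc πR² and re-emits over 4πR², so the mean absorbed flux is (1−0.34)·10.84/4 = 1.789 W/m².
Set σT⁴ = 1.789 → T = (1.789/σ)^(1/4) = 74.95 K.

75 K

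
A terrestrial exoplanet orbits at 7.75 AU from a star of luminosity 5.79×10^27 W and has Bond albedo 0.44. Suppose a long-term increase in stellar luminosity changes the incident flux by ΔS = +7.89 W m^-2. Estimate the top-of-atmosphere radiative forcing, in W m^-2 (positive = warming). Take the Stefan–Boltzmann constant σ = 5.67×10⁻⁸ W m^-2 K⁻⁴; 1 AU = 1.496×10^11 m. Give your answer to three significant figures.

1.10 W m^-2

d = 7.75 × 1.496×10^11 m = 1.159×10^12 m.
Spreading L over a sphere of radius d: S = 5.79×10^27/(4π·1.16×10^12²) = 342.8 W m^-2.
ΔF = Δ[S(1−α)]/4 = (1−0.44)·+7.89/4 = 1.105 W m^-2.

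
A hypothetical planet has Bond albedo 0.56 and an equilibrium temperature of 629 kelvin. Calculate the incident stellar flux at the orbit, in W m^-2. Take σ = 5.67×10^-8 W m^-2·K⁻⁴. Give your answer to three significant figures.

From S(1−α)/4 = σT⁴: S = 4σT⁴/(1−α).
The emitted flux is σT⁴ = 8875 W m^-2.
S = 4·8875/0.44 = 80690 W m^-2.

80700 W m^-2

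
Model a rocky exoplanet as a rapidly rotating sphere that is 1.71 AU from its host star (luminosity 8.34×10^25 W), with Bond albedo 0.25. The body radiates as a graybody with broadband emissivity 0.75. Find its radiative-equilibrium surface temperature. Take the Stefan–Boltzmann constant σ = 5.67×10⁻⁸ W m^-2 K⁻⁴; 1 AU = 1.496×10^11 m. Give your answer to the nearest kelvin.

145 K

d = 1.71 × 1.496×10^11 m = 2.558×10^11 m.
Flux at the orbit: S = L/(4πd²) = 8.34×10^25/(4π·(2.56×10^11)²) = 101.4 W m^-2.
The planet absorbs (1−α)S over its disc πR² and re-emits over 4πR², so the mean absorbed flux is (1−0.25)·101.4/4 = 19.02 W m^-2.
Equating to εσT⁴ with ε = 0.75: T = (19.02/0.75σ)^(1/4) = 145.4 K.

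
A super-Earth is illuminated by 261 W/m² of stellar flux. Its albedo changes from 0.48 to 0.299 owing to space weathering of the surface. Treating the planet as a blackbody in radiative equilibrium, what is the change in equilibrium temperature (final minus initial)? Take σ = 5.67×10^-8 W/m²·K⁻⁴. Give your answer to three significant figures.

Initial: T₁ = [S(1−0.48)/(4σ)]^(1/4) = 156.4 K.
With α = 0.299, T₂ = 168.5 K.
ΔT = T₂ − T₁ = 12.13 K.

12.1 K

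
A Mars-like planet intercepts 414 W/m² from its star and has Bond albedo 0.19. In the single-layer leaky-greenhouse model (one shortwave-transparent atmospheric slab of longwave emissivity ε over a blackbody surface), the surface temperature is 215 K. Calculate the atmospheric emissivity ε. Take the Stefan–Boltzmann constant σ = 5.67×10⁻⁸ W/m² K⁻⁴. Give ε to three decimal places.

0.616

First, T_e = [414.0·(1−0.19)/(4σ)]^(1/4) = 196.1 K.
T_s⁴ = T_e⁴·2/(2−ε) → ε = 2 − 2(T_e/T_s)⁴ = 2 − 2·(196.1/215)⁴ = 0.6161.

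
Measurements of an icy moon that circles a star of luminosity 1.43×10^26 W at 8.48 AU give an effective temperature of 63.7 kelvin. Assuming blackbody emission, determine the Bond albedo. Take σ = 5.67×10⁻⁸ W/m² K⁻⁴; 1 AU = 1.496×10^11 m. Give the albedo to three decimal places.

Orbital distance: d = 8.48 AU = 1.269×10^12 m.
Flux at the orbit: S = L/(4πd²) = 1.43×10^26/(4π·(1.27×10^12)²) = 7.071 W/m².
From σT⁴ = S(1−α)/4 we invert for α: 1−α = 4σT⁴/S.
σT⁴ = 0.9336 W/m², so 4σT⁴ = 3.734 W/m².
Hence α = 1 − 3.734/7.071 = 0.4719.

0.472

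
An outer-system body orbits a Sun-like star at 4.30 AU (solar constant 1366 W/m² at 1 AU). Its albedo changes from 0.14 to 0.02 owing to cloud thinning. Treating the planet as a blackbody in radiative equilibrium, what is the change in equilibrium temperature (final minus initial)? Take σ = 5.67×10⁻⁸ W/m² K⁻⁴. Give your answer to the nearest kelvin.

4 K

Irradiance scales as 1/d², so S = 1366 W/m² × (1/4.30)² = 73.88 W/m².
Initial: T₁ = [S(1−0.14)/(4σ)]^(1/4) = 129.4 K.
With α = 0.02, T₂ = 133.7 K.
ΔT = T₂ − T₁ = 4.294 K.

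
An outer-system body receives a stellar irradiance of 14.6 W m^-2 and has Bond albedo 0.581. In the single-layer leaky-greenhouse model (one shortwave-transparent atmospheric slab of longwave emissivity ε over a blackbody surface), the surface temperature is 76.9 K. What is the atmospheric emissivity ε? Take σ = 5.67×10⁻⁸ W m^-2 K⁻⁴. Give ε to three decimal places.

TOA balance gives T_e = 72.07 K.
Inverting T_s⁴ = 2T_e⁴/(2−ε): (T_e/T_s)⁴ = 0.7713, so ε = 2(1 − 0.7713) = 0.4574.

0.457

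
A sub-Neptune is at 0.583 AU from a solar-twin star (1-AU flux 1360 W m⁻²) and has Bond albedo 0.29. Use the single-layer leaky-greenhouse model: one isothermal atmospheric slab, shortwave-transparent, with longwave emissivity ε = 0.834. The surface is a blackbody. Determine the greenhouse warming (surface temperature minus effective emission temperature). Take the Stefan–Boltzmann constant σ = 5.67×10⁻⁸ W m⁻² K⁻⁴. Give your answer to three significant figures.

Flux at the orbit: S = 1360/(0.583)² = 4001 W m⁻².
The planet radiates to space at T_e = [S(1−α)/(4σ)]^(1/4) = 334.5 K.
Surface balance with a leaky layer gives σT_s⁴ = σT_e⁴·2/(2−ε), so T_s = T_e·[2/(2−0.834)]^(1/4) = 382.9 K.
Greenhouse warming: T_s − T_e = 48.31 K.

48.3 K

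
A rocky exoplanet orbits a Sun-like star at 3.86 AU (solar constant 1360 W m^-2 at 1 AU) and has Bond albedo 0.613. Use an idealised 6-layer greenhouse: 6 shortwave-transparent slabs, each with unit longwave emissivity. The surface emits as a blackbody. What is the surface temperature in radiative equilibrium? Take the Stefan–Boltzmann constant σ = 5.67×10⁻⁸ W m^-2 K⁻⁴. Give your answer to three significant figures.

Irradiance scales as 1/d², so S = 1360 W m^-2 × (1/3.86)² = 91.28 W m^-2.
Top-of-atmosphere balance: σT_e⁴ = S(1−α)/4 = 8.831 W m^-2 → T_e = 111.7 K.
With N = 6 opaque layers, T_s = (N+1)^(1/4)·T_e = 7^(1/4)·111.7 = 181.7 K.

182 kelvin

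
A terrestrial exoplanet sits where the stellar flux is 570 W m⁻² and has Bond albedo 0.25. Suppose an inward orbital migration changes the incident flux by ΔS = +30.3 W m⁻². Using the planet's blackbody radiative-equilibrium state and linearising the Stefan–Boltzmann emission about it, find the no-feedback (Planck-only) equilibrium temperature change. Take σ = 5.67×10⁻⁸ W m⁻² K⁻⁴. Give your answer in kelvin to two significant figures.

2.8 K

The baseline emission temperature is T_e = 208.4 K.
TOA radiative forcing: ΔF = (1−α)ΔS/4 = 0.75·(+30.3)/4 = 5.681 W m⁻².
The Planck feedback parameter is 4σT_e³ = 2.052 W m⁻²/K.
So ΔT₀ = 5.681/2.052 = 2.77 K.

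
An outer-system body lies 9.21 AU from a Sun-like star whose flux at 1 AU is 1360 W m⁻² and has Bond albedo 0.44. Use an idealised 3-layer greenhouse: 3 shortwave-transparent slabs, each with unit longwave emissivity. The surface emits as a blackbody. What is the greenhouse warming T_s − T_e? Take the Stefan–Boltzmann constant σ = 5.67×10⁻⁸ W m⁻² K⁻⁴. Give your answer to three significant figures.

Flux at the orbit: S = 1360/(9.21)² = 16.03 W m⁻².
The effective emission temperature is T_e = [S(1−α)/(4σ)]^¼ = 79.32 K.
Surface: T_s = (4)^¼·T_e = 112.2 K.
So the greenhouse effect raises the surface by 112.2 − 79.32 = 32.86 K.

32.9 K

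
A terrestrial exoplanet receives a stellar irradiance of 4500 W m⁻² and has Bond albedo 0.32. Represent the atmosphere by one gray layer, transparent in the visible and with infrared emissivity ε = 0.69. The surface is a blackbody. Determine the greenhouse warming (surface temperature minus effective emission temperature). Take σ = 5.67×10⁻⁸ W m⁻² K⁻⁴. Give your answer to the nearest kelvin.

38 K

The planet radiates to space at T_e = [S(1−α)/(4σ)]^(1/4) = 340.8 K.
Surface balance with a leaky layer gives σT_s⁴ = σT_e⁴·2/(2−ε), so T_s = T_e·[2/(2−0.69)]^(1/4) = 378.8 K.
T_s − T_e = 378.8 − 340.8 = 38.03 K.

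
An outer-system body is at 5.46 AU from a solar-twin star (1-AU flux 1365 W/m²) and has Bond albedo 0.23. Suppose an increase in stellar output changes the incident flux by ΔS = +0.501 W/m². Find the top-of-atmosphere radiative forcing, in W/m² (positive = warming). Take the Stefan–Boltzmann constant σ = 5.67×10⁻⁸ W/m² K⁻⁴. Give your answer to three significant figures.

By the inverse-square law, S = 1365/5.46² = 45.79 W/m².
ΔF = Δ[S(1−α)]/4 = (1−0.23)·+0.501/4 = 0.09644 W/m².

0.0964 W/m²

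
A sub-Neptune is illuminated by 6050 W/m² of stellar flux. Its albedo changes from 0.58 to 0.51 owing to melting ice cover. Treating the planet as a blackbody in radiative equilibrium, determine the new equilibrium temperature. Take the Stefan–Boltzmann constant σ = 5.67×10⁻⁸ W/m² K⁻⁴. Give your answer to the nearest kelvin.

New equilibrium: T₂ = [(1−0.51)·6050/(4σ)]^(1/4) = 338.1 K.

338 kelvin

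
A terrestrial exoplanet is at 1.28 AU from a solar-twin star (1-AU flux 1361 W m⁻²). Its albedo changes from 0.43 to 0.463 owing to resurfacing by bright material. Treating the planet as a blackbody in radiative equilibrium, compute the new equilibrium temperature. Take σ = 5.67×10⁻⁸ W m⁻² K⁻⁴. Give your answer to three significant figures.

211 K

Irradiance scales as 1/d², so S = 1361 W m⁻² × (1/1.28)² = 830.7 W m⁻².
New equilibrium: T₂ = [(1−0.463)·830.7/(4σ)]^(1/4) = 210.6 K.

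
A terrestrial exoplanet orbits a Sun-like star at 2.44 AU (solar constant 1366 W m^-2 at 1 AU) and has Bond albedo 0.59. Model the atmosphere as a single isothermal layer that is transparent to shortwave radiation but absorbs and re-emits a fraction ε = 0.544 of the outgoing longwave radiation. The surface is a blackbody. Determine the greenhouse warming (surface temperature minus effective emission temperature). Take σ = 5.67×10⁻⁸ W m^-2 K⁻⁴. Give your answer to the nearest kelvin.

By the inverse-square law, S = 1366/2.44² = 229.4 W m^-2.
Effective emission temperature (TOA balance): σT_e⁴ = S(1−α)/4 = 23.52 W m^-2 → T_e = 142.7 K.
The surface balance (absorbed SW + ε·downward IR = σT_s⁴) with T_a⁴ = T_s⁴/2 reduces to T_s = T_e·[2/(2−ε)]^¼ = 154.5 K.
Greenhouse warming: T_s − T_e = 11.79 K.

12 kelvin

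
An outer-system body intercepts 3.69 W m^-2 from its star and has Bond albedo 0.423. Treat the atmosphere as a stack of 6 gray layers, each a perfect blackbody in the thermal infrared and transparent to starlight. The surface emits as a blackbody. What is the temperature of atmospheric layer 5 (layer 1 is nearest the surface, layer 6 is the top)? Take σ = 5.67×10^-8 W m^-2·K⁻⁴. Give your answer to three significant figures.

Top-of-atmosphere balance: σT_e⁴ = S(1−α)/4 = 0.5323 W m^-2 → T_e = 55.35 K.
The net upward flux σT_e⁴ is constant between every pair of levels, so T_k⁴ = (N+1−k)T_e⁴.
With k = 5: T_5 = (6+1−5)^¼·55.35 K = 65.83 K.

65.8 kelvin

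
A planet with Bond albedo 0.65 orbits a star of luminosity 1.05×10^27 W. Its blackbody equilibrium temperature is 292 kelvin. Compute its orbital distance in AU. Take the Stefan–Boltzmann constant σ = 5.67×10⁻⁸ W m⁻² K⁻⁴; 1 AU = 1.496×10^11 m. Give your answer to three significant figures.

0.890 AU

Required flux: S = 4σT⁴/(1−α) = 4711 W m⁻².
From L = 4πd²S, d = √(1.05×10^27/(4π·4711)) = 1.332×10^11 m = 0.8902 AU.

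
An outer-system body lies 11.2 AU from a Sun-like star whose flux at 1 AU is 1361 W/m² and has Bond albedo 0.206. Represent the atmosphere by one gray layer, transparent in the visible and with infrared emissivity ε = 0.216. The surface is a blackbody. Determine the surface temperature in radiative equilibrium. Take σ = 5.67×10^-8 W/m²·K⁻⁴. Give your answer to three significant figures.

Flux at the orbit: S = 1361/(11.2)² = 10.85 W/m².
At the top of the atmosphere, σT_e⁴ = S(1−α)/4 = 2.154 W/m², giving T_e = 78.51 K.
Surface balance with a leaky layer gives σT_s⁴ = σT_e⁴·2/(2−ε), so T_s = T_e·[2/(2−0.216)]^(1/4) = 80.78 K.

80.8 kelvin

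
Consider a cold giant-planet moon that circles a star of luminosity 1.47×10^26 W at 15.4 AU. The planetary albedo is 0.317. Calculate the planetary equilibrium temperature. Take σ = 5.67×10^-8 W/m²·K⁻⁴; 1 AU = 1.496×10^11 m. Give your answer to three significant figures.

Orbital distance: d = 15.4 AU = 2.304×10^12 m.
Flux at the orbit: S = L/(4πd²) = 1.47×10^26/(4π·(2.30×10^12)²) = 2.204 W/m².
Averaging over the sphere, the absorbed flux is S(1−α)/4 = 0.3763 W/m².
Balancing against σT⁴: T = (0.3763/5.67×10⁻⁸)^(1/4) = 50.76 K.

50.8 kelvin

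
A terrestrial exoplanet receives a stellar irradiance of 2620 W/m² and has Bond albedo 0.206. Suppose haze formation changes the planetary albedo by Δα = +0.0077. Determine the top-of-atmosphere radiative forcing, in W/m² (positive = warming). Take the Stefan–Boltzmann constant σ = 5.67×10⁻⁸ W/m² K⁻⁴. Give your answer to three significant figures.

-5.04 W/m²

ΔF = −(S/4)Δα = −(2620/4)×(+0.0077) = -5.043 W/m².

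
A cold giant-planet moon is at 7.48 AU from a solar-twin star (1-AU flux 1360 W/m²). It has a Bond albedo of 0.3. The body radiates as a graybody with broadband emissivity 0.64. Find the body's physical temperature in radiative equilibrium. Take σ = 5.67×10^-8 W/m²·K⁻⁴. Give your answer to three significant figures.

Flux at the orbit: S = 1360/(7.48)² = 24.31 W/m².
Averaging over the sphere, the absorbed flux is S(1−α)/4 = 4.254 W/m².
Radiative balance εσT⁴ = 4.254 gives T = [4.254/(0.64·σ)]^(1/4) = 104.1 K.

104 K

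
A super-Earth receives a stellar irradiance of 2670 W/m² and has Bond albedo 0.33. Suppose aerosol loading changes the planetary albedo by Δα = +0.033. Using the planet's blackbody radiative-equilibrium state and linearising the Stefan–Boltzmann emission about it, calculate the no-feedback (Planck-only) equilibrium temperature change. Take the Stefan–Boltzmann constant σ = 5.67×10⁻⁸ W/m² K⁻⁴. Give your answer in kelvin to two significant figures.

Reference equilibrium: T_e = [S(1−α)/(4σ)]^(1/4) = 298.0 K.
ΔF = −(S/4)Δα = −(2670/4)×(+0.033) = -22.03 W/m².
Planck response: λ_P = 4σT_e³ = 4·5.67×10⁻⁸·(298.0)³ = 6.003 W/m²/K.
Hence the no-feedback warming is ΔF/(4σT_e³) = -3.67 K.

-3.7 K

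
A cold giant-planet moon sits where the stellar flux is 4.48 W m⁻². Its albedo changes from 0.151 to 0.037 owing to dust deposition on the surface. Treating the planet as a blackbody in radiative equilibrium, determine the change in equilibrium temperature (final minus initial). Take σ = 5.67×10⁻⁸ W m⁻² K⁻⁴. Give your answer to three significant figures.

With α = 0.151, T₁ = 63.99 K.
Final:   T₂ = [S(1−0.037)/(4σ)]^(1/4) = 66.04 K.
Change: 66.04 − 63.99 = 2.048 K.

2.05 K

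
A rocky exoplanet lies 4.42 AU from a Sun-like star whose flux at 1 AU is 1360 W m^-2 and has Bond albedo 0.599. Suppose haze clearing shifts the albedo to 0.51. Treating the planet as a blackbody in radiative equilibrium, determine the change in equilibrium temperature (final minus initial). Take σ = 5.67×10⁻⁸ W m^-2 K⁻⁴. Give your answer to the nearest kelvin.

Irradiance scales as 1/d², so S = 1360 W m^-2 × (1/4.42)² = 69.61 W m^-2.
With α = 0.599, T₁ = 105.3 K.
After:  T₂ = [69.61·0.49/(4σ)]^(1/4) = 110.7 K.
ΔT = T₂ − T₁ = 5.413 K.

5 K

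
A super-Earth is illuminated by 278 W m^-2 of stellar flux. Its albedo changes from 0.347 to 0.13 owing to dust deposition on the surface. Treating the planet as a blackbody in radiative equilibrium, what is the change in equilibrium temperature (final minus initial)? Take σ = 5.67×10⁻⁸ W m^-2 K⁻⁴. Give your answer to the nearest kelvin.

Initial: T₁ = [S(1−0.347)/(4σ)]^(1/4) = 168.2 K.
After:  T₂ = [278.0·0.87/(4σ)]^(1/4) = 180.7 K.
ΔT = T₂ − T₁ = 12.51 K.

13 K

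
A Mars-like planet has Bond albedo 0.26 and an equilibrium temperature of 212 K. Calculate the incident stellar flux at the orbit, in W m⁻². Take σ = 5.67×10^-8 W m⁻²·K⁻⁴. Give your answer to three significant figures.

619 W m⁻²

Invert the energy balance for S: S = 4σT⁴/(1−α).
The emitted flux is σT⁴ = 114.5 W m⁻².
So S = 4×114.5/(1−0.26) = 619.1 W m⁻².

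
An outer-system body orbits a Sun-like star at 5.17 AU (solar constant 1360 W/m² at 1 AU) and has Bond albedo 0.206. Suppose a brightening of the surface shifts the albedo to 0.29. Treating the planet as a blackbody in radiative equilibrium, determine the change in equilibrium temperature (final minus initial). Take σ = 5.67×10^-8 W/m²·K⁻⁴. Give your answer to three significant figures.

Irradiance scales as 1/d², so S = 1360 W/m² × (1/5.17)² = 50.88 W/m².
With α = 0.206, T₁ = 115.5 K.
After:  T₂ = [50.88·0.71/(4σ)]^(1/4) = 112.3 K.
ΔT = T₂ − T₁ = -3.185 K.

-3.18 kelvin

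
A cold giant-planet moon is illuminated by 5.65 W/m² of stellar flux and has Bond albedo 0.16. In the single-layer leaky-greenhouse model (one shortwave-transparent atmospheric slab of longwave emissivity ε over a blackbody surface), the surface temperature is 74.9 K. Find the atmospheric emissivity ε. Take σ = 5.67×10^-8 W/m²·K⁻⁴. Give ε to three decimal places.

Effective temperature: T_e = [S(1−α)/(4σ)]^(1/4) = 67.63 K.
Inverting T_s⁴ = 2T_e⁴/(2−ε): (T_e/T_s)⁴ = 0.6649, so ε = 2(1 − 0.6649) = 0.6702.

0.670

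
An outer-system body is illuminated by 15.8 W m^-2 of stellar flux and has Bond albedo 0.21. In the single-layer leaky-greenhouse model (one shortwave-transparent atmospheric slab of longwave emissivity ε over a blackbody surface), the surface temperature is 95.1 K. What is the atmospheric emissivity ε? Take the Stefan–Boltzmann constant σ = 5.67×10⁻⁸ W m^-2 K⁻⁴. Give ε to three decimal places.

First, T_e = [15.80·(1−0.21)/(4σ)]^(1/4) = 86.13 K.
T_s⁴ = T_e⁴·2/(2−ε) → ε = 2 − 2(T_e/T_s)⁴ = 2 − 2·(86.13/95.1)⁴ = 0.6543.

0.654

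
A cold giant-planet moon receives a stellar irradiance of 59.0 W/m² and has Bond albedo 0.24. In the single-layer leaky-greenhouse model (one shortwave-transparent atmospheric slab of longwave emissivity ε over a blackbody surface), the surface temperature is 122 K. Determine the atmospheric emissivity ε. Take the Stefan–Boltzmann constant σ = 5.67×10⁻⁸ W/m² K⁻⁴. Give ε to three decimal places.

Effective temperature: T_e = [S(1−α)/(4σ)]^(1/4) = 118.6 K.
Inverting T_s⁴ = 2T_e⁴/(2−ε): (T_e/T_s)⁴ = 0.8924, so ε = 2(1 − 0.8924) = 0.2151.

0.215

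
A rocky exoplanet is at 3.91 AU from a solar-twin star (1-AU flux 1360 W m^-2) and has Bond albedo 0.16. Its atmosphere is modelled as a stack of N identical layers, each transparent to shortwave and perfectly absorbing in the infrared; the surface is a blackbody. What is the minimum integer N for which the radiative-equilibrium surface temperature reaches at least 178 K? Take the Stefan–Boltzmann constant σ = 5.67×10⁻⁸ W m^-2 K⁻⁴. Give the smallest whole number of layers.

By the inverse-square law, S = 1360/3.91² = 88.96 W m^-2.
OLR = S(1−α)/4 = 18.68 W m^-2; the top layer radiates at T_e = 134.7 K.
Since T_s⁴ = (N+1)T_e⁴, we need N ≥ (T_s/T_e)⁴ − 1 = 2.047.
Rounding up, N = 3.

3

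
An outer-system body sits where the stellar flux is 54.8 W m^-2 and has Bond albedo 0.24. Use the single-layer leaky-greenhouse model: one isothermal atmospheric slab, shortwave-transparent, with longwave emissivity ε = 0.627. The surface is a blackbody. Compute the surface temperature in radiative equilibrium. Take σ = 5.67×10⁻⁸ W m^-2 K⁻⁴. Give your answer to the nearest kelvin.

The planet radiates to space at T_e = [S(1−α)/(4σ)]^(1/4) = 116.4 K.
For a single slab of emissivity ε, T_s⁴ = 2T_e⁴/(2−ε); thus T_s = 116.4·(1.457)^(1/4) = 127.9 K.

128 K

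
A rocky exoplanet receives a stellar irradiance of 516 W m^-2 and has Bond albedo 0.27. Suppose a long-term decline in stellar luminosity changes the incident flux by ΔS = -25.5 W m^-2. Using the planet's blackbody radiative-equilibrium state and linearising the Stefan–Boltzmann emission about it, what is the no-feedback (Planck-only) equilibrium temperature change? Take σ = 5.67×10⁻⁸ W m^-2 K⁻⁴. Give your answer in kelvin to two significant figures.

Reference equilibrium: T_e = [S(1−α)/(4σ)]^(1/4) = 201.9 K.
ΔF = Δ[S(1−α)]/4 = (1−0.27)·-25.5/4 = -4.654 W m^-2.
The Planck feedback parameter is 4σT_e³ = 1.866 W m^-2/K.
Hence the no-feedback warming is ΔF/(4σT_e³) = -2.49 K.

-2.5 kelvin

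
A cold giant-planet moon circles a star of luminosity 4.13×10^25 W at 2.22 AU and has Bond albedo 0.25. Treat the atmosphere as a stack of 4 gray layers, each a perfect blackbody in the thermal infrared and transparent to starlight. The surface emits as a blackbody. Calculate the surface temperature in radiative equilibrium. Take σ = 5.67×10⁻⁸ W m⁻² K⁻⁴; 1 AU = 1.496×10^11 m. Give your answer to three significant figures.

149 kelvin

Orbital distance: d = 2.22 AU = 3.321×10^11 m.
S = L/(4πd²) = 29.80 W m⁻².
Top-of-atmosphere balance: σT_e⁴ = S(1−α)/4 = 5.587 W m⁻² → T_e = 99.63 K.
With N = 4 opaque layers, T_s = (N+1)^(1/4)·T_e = 5^(1/4)·99.63 = 149.0 K.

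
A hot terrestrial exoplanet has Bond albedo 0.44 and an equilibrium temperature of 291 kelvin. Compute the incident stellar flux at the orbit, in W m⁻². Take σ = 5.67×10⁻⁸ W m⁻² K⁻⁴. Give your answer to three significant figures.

2900 W m⁻²

Invert the energy balance for S: S = 4σT⁴/(1−α).
σT⁴ = 5.67×10⁻⁸·(291)⁴ = 406.6 W m⁻².
S = 4·406.6/0.56 = 2904 W m⁻².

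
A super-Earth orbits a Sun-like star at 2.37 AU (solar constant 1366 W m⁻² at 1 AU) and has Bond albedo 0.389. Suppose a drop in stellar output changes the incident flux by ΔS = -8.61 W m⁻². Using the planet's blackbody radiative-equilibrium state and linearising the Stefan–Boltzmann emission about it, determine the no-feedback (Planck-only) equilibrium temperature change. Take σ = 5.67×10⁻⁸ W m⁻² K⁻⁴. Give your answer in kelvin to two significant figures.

Irradiance scales as 1/d², so S = 1366 W m⁻² × (1/2.37)² = 243.2 W m⁻².
The baseline emission temperature is T_e = 160.0 K.
TOA radiative forcing: ΔF = (1−α)ΔS/4 = 0.611·(-8.61)/4 = -1.315 W m⁻².
Linearising σT⁴ gives d(σT⁴)/dT = 4σT_e³ = 0.9288 W m⁻² per K.
Hence the no-feedback warming is ΔF/(4σT_e³) = -1.42 K.

-1.4 kelvin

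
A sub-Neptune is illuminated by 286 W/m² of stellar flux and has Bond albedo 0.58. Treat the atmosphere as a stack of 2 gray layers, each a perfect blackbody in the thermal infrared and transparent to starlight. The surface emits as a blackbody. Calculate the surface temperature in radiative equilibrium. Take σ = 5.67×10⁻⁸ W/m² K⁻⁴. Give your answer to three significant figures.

The effective emission temperature is T_e = [S(1−α)/(4σ)]^¼ = 151.7 K.
With N = 2 opaque layers, T_s = (N+1)^(1/4)·T_e = 3^(1/4)·151.7 = 199.7 K.

200 K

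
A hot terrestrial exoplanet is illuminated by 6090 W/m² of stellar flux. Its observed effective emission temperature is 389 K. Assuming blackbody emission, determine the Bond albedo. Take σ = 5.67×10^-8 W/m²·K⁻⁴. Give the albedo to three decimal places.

0.147

Rearranging the radiative balance, α = 1 − 4σT⁴/S.
σT⁴ = 1298 W/m², so 4σT⁴ = 5193 W/m².
1−α = 5193/6090 = 0.8528, so α = 0.1472.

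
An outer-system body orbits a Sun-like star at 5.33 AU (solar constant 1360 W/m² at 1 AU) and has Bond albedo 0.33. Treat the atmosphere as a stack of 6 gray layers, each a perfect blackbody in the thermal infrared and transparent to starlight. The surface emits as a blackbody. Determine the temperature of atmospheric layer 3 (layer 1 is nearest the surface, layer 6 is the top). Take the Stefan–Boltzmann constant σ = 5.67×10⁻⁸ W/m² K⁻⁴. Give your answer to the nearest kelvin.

Irradiance scales as 1/d², so S = 1360 W/m² × (1/5.33)² = 47.87 W/m².
OLR = S(1−α)/4 = 8.019 W/m²; the top layer radiates at T_e = 109.1 K.
Each opaque layer satisfies 2T_j⁴ = T_{j−1}⁴ + T_{j+1}⁴, giving T_k⁴ = (N+1−k)T_e⁴.
T_3 = (4)^(1/4)·109.1 = 154.2 K.

154 K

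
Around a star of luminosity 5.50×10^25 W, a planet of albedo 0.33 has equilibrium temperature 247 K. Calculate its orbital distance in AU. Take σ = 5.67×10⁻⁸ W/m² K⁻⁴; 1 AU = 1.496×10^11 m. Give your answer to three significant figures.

0.394 AU

Energy balance gives S = 4σT⁴/(1−α) = 1260 W/m².
Then d = [L/(4πS)]^(1/2) = 5.894×10^10 m, i.e. 0.3940 AU.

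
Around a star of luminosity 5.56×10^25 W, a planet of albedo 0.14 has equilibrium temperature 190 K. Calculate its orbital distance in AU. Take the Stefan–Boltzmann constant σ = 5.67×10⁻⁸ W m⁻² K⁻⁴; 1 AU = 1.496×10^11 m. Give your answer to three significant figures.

0.758 AU

The flux needed for this T is 4σT⁴/(1−0.14) = 343.7 W m⁻².
From L = 4πd²S, d = √(5.56×10^25/(4π·343.7)) = 1.135×10^11 m = 0.7584 AU.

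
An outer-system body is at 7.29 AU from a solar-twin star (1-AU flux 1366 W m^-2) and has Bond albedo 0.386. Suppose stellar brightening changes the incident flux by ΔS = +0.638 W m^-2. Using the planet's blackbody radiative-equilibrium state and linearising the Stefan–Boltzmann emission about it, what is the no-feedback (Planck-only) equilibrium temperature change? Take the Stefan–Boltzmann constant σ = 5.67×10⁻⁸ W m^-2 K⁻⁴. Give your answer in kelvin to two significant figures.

Flux at the orbit: S = 1366/(7.29)² = 25.70 W m^-2.
The baseline emission temperature is T_e = 91.33 K.
ΔF = Δ[S(1−α)]/4 = (1−0.386)·+0.638/4 = 0.09793 W m^-2.
The Planck feedback parameter is 4σT_e³ = 0.1728 W m^-2/K.
So ΔT₀ = 0.09793/0.1728 = 0.567 K.

0.57 kelvin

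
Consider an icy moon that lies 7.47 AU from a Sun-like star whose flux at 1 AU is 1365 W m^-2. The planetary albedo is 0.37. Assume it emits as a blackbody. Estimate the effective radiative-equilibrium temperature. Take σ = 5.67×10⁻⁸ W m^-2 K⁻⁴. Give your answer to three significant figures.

Irradiance scales as 1/d², so S = 1365 W m^-2 × (1/7.47)² = 24.46 W m^-2.
The planet absorbs (1−α)S over its disc πR² and re-emits over 4πR², so the mean absorbed flux is (1−0.37)·24.46/4 = 3.853 W m^-2.
In equilibrium σT⁴ equals this, so T = 90.79 K.

90.8 K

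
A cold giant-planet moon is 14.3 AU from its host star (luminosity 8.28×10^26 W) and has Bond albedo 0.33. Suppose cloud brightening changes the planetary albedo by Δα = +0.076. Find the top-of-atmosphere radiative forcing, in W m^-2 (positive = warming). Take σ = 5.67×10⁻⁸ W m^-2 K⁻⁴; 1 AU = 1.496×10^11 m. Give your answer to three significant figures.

-0.274 W m^-2

d = 14.3 × 1.496×10^11 m = 2.139×10^12 m.
S = L/(4πd²) = 14.40 W m^-2.
ΔF = −(S/4)Δα = −(14.40/4)×(+0.076) = -0.2736 W m^-2.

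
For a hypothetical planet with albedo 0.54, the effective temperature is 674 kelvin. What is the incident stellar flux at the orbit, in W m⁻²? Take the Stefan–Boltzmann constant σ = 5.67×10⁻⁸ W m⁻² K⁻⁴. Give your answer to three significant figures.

Invert the energy balance for S: S = 4σT⁴/(1−α).
The emitted flux is σT⁴ = 11700 W m⁻².
S = 4·11700/0.46 = 1.017×10^5 W m⁻².

1.02×10^5 W m⁻²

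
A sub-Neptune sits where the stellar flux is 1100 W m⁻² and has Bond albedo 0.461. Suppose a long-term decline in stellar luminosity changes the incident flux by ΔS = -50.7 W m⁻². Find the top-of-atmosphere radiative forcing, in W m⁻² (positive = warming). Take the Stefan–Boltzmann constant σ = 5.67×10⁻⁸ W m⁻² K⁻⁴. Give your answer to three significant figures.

TOA radiative forcing: ΔF = (1−α)ΔS/4 = 0.539·(-50.7)/4 = -6.832 W m⁻².

-6.83 W m⁻²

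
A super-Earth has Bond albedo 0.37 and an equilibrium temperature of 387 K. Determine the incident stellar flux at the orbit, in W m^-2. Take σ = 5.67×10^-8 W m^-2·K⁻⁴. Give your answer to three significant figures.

From S(1−α)/4 = σT⁴: S = 4σT⁴/(1−α).
The emitted flux is σT⁴ = 1272 W m^-2.
So S = 4×1272/(1−0.37) = 8075 W m^-2.

8080 W m^-2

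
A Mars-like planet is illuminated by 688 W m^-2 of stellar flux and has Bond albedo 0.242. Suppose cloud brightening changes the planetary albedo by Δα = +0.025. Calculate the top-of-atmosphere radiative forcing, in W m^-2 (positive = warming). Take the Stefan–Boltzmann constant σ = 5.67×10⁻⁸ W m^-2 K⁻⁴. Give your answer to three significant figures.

TOA radiative forcing: ΔF = −S·Δα/4 = −688.0·(+0.025)/4 = -4.300 W m^-2.

-4.30 W m^-2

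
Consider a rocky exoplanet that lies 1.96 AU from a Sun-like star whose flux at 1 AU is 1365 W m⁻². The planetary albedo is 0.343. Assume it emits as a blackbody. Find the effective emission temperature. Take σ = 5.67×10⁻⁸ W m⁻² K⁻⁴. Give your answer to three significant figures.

Irradiance scales as 1/d², so S = 1365 W m⁻² × (1/1.96)² = 355.3 W m⁻².
Absorbed flux (global mean): S(1−α)/4 = 355.3·0.657/4 = 58.36 W m⁻².
Balancing against σT⁴: T = (58.36/5.67×10⁻⁸)^(1/4) = 179.1 K.

179 K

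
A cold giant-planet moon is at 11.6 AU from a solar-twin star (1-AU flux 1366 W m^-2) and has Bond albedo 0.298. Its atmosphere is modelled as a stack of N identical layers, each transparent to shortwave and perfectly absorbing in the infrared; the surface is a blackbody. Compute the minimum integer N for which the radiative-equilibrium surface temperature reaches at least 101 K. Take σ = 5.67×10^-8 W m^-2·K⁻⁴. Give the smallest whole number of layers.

Flux at the orbit: S = 1366/(11.6)² = 10.15 W m^-2.
The effective emission temperature is T_e = [S(1−α)/(4σ)]^¼ = 74.87 K.
Since T_s⁴ = (N+1)T_e⁴, we need N ≥ (T_s/T_e)⁴ − 1 = 2.312.
The minimum whole number is N = 3.

3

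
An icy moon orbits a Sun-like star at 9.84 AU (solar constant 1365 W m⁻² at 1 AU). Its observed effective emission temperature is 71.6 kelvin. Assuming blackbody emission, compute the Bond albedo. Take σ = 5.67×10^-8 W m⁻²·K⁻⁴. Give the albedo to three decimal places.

By the inverse-square law, S = 1365/9.84² = 14.10 W m⁻².
Energy balance: S(1−α)/4 = σT⁴, so 1−α = 4σT⁴/S.
σT⁴ = 1.490 W m⁻², so 4σT⁴ = 5.961 W m⁻².
1−α = 5.961/14.10 = 0.4228, so α = 0.5772.

0.577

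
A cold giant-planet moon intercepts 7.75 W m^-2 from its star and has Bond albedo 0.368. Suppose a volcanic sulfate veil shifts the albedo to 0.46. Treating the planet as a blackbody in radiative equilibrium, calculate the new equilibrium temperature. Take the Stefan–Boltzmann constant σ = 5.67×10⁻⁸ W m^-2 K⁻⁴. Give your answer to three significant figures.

With the new albedo, S(1−α₂)/4 = 1.046 W m^-2, so T₂ = 65.54 K.

65.5 kelvin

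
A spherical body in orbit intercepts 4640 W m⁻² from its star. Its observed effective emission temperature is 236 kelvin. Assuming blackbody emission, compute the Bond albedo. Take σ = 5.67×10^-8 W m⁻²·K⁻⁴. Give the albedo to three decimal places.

0.848

From σT⁴ = S(1−α)/4 we invert for α: 1−α = 4σT⁴/S.
4σT⁴ = 4·5.67×10⁻⁸·(236)⁴ = 703.5 W m⁻².
Hence α = 1 − 703.5/4640 = 0.8484.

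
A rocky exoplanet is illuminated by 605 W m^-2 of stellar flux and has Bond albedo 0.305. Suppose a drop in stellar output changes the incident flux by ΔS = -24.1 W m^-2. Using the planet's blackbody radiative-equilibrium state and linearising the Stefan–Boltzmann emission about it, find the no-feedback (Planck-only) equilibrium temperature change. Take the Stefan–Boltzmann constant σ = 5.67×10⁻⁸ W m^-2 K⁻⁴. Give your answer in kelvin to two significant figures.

Reference equilibrium: T_e = [S(1−α)/(4σ)]^(1/4) = 207.5 K.
Only a fraction (1−α) is absorbed and it's spread over 4πR², so ΔF = (1−α)ΔS/4 = -4.187 W m^-2.
The Planck feedback parameter is 4σT_e³ = 2.026 W m^-2/K.
So ΔT₀ = -4.187/2.026 = -2.07 K.

-2.1 kelvin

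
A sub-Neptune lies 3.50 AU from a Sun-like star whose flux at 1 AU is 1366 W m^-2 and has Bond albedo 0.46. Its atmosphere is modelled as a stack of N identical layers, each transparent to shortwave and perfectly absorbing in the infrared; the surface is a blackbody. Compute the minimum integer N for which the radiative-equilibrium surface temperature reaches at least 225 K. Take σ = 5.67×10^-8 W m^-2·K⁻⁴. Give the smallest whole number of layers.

By the inverse-square law, S = 1366/3.50² = 111.5 W m^-2.
OLR = S(1−α)/4 = 15.05 W m^-2; the top layer radiates at T_e = 127.6 K.
T_s = (N+1)^(1/4)·T_e ≥ 225 K requires N+1 ≥ (T_s/T_e)⁴ = (225/127.6)⁴ = 9.653.
The minimum whole number is N = 9.

9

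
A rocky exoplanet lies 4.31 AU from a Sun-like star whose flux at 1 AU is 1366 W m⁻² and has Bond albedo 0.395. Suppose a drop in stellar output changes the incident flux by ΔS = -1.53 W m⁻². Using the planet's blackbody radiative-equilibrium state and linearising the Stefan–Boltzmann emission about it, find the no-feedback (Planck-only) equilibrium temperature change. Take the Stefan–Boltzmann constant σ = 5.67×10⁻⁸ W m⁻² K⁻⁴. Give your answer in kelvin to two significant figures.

Flux at the orbit: S = 1366/(4.31)² = 73.54 W m⁻².
The baseline emission temperature is T_e = 118.3 K.
TOA radiative forcing: ΔF = (1−α)ΔS/4 = 0.605·(-1.53)/4 = -0.2314 W m⁻².
Linearising σT⁴ gives d(σT⁴)/dT = 4σT_e³ = 0.3759 W m⁻² per K.
ΔT₀ = ΔF/λ_P = -0.2314/0.3759 = -0.616 K.

-0.62 K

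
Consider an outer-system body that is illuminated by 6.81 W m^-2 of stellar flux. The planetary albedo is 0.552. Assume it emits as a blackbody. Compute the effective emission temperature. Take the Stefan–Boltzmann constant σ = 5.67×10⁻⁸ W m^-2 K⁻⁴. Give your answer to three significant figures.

The planet absorbs (1−α)S over its disc πR² and re-emits over 4πR², so the mean absorbed flux is (1−0.552)·6.810/4 = 0.7627 W m^-2.
In equilibrium σT⁴ equals this, so T = 60.56 K.

60.6 K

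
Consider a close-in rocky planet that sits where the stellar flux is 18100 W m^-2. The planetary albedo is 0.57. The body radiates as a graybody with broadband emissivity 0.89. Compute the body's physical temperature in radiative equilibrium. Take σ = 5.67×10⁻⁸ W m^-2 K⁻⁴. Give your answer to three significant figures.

443 K

The planet absorbs (1−α)S over its disc πR² and re-emits over 4πR², so the mean absorbed flux is (1−0.57)·18100/4 = 1946 W m^-2.
Equating to εσT⁴ with ε = 0.89: T = (1946/0.89σ)^(1/4) = 443.1 K.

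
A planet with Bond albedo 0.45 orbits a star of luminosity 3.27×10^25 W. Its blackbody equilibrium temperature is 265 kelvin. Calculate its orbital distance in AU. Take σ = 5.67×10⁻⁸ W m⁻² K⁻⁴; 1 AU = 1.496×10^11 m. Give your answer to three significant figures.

0.239 AU

Energy balance gives S = 4σT⁴/(1−α) = 2034 W m⁻².
S = L/(4πd²) → d = √(L/4πS) = √(3.27×10^25/(4π·2034)) = 3.577×10^10 m = 0.2391 AU.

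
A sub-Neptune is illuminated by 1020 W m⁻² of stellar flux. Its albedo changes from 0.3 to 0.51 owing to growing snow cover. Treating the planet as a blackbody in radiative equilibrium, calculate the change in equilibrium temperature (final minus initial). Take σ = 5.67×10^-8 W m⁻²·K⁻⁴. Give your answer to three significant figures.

-20.2 K

Before: T₁ = [1020·0.7/(4σ)]^(1/4) = 236.9 K.
With α = 0.51, T₂ = 216.7 K.
ΔT = T₂ − T₁ = -20.21 K.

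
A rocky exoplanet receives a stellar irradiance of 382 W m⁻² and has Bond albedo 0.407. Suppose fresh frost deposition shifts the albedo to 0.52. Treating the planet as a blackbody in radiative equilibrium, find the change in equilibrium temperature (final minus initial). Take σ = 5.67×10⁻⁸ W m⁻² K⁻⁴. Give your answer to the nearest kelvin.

With α = 0.407, T₁ = 177.8 K.
After:  T₂ = [382.0·0.48/(4σ)]^(1/4) = 168.6 K.
Change: 168.6 − 177.8 = -9.152 K.

-9 K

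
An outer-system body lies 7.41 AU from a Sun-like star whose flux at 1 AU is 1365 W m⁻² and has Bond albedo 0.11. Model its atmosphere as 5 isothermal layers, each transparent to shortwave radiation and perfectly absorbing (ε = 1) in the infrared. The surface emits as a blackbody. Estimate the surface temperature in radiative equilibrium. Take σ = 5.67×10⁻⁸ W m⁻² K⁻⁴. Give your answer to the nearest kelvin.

By the inverse-square law, S = 1365/7.41² = 24.86 W m⁻².
OLR = S(1−α)/4 = 5.531 W m⁻²; the top layer radiates at T_e = 99.38 K.
For an N-layer opaque stack, T_s⁴ = (N+1)T_e⁴, hence T_s = (6)^(1/4)×99.38 K = 155.5 K.

156 K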